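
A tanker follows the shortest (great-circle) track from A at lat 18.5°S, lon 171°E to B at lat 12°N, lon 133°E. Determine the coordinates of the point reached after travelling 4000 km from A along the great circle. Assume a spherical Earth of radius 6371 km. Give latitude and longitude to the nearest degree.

Write both endpoints as unit vectors p₁, p₂ with components (cos φ cos λ, cos φ sin λ, sin φ).
The central angle between the endpoints is δ = arccos(p₁·p₂) ≈ 0.843 rad (48.3°). The total great-circle distance is δ·R ≈ 0.843 × 6371 ≈ 5373 km, so the target fraction is f = 4000/5373 ≈ 0.744.
Interpolate at f ≈ 0.744 with slerp weights a = sin((1−f)δ)/sin δ ≈ 0.286, b = sin(fδ)/sin δ ≈ 0.787.
p = a·p₁ + b·p₂ ≈ (-0.793, 0.605, 0.073); φ = arcsin(p_z) ≈ 4.17°, λ = atan2(p_y, p_x) ≈ 142.65°.

≈ lat 4°N, lon 143°E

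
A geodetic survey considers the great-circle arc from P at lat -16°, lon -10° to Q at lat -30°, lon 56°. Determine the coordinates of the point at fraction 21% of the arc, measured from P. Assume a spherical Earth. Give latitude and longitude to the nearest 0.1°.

Convert each endpoint to a unit vector on the sphere (x = cos φ cos λ, y = cos φ sin λ, z = sin φ).
The central angle between the endpoints is δ = arccos(p₁·p₂) ≈ 1.074 rad (61.5°).
Interpolate at f = 0.21 with slerp weights a = sin((1−f)δ)/sin δ ≈ 0.853, b = sin(fδ)/sin δ ≈ 0.254.
p = a·p₁ + b·p₂ ≈ (0.931, 0.040, -0.362); φ = arcsin(p_z) ≈ -21.25°, λ = atan2(p_y, p_x) ≈ 2.47°.

≈ lat -21.3°, lon 2.5°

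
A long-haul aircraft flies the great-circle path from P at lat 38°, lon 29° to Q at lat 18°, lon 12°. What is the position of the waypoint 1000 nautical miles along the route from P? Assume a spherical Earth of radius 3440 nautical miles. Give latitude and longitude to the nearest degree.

From cos δ = sin φ₁ sin φ₂ + cos φ₁ cos φ₂ cos Δλ, the central angle is δ ≈ 0.435 rad (24.9°). The total great-circle distance is δ·R ≈ 0.435 × 3440 ≈ 1496 nmi, so the target fraction is f = 1000/1496 ≈ 0.669.
Interpolate at f ≈ 0.669 with slerp weights a = sin((1−f)δ)/sin δ ≈ 0.341, b = sin(fδ)/sin δ ≈ 0.680.
p = a·p₁ + b·p₂ ≈ (0.868, 0.265, 0.420); φ = arcsin(p_z) ≈ 24.85°, λ = atan2(p_y, p_x) ≈ 16.97°.

≈ lat 25°, lon 17°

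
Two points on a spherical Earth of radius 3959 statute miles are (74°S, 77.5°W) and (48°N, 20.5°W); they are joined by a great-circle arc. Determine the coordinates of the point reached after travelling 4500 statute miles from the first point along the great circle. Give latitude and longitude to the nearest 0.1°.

≈ (13.2°S, 36.0°W)

From cos δ = sin φ₁ sin φ₂ + cos φ₁ cos φ₂ cos Δλ, the central angle is δ ≈ 2.232 rad (127.9°). The total great-circle distance is δ·R ≈ 2.232 × 3959 ≈ 8836 mi, so the target fraction is f = 4500/8836 ≈ 0.509.
Interpolate at f ≈ 0.509 with slerp weights a = sin((1−f)δ)/sin δ ≈ 1.126, b = sin(fδ)/sin δ ≈ 1.149.
p = a·p₁ + b·p₂ ≈ (0.788, -0.572, -0.228); φ = arcsin(p_z) ≈ -13.21°, λ = atan2(p_y, p_x) ≈ -36.01°.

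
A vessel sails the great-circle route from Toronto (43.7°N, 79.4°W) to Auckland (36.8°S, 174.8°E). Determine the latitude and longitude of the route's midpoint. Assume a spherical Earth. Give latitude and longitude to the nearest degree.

Convert each endpoint to a unit vector on the sphere (x = cos φ cos λ, y = cos φ sin λ, z = sin φ).
The central angle between the endpoints is δ = arccos(p₁·p₂) ≈ 2.179 rad (124.9°).
Interpolate at f = 1/2 with slerp weights a = sin((1−f)δ)/sin δ ≈ 1.080, b = sin(fδ)/sin δ ≈ 1.080.
p = a·p₁ + b·p₂ ≈ (-0.718, -0.689, 0.099); φ = arcsin(p_z) ≈ 5.69°, λ = atan2(p_y, p_x) ≈ -136.16°.

≈ (6°N, 136°W)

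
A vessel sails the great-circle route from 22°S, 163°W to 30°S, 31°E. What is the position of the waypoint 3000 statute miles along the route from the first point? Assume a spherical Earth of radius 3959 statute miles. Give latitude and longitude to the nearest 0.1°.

Write both endpoints as unit vectors p₁, p₂ with components (cos φ cos λ, cos φ sin λ, sin φ).
The central angle between the endpoints is δ = arccos(p₁·p₂) ≈ 2.204 rad (126.3°). The total great-circle distance is δ·R ≈ 2.204 × 3959 ≈ 8726 mi, so the target fraction is f = 3000/8726 ≈ 0.344.
Interpolate at f ≈ 0.344 with slerp weights a = sin((1−f)δ)/sin δ ≈ 1.231, b = sin(fδ)/sin δ ≈ 0.853.
p = a·p₁ + b·p₂ ≈ (-0.459, 0.047, -0.887); φ = arcsin(p_z) ≈ -62.56°, λ = atan2(p_y, p_x) ≈ 174.20°.

≈ 62.6°S, 174.2°E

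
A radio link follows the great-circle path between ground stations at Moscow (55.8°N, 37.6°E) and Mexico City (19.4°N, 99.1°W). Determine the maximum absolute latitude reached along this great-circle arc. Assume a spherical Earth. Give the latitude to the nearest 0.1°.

≈ 68.5°N

The great circle lies in the plane with unit normal n̂ = (p₁ × p₂)/|p₁ × p₂|.
Here n̂_z ≈ -0.366; the vertex latitude is φ_max = arccos|n̂_z| ≈ 68.5°.
Check via Clairaut: cos φ_max = |cos φ₁| · sin C = cos(55.8°)·sin(40.6°) ≈ 0.366, again giving ≈ 68.5°.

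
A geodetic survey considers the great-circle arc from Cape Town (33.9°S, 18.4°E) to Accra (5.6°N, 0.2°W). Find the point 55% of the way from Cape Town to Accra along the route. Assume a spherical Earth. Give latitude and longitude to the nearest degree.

≈ 12°S, 7°E

The haversine formula gives a central angle δ ≈ 0.755 rad (43.2°) between the endpoints.
Interpolate at f = 0.55 with slerp weights a = sin((1−f)δ)/sin δ ≈ 0.486, b = sin(fδ)/sin δ ≈ 0.589.
p = a·p₁ + b·p₂ ≈ (0.969, 0.125, -0.214); φ = arcsin(p_z) ≈ -12.34°, λ = atan2(p_y, p_x) ≈ 7.37°.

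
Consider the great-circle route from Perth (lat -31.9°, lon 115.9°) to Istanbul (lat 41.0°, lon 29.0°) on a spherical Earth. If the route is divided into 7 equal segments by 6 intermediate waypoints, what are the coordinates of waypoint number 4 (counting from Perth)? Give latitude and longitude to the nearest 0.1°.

Convert each endpoint to a unit vector on the sphere (x = cos φ cos λ, y = cos φ sin λ, z = sin φ).
The central angle between the endpoints is δ = arccos(p₁·p₂) ≈ 1.888 rad (108.2°).
Interpolate at f = 4/7 with slerp weights a = sin((1−f)δ)/sin δ ≈ 0.762, b = sin(fδ)/sin δ ≈ 0.928.
p = a·p₁ + b·p₂ ≈ (0.330, 0.921, 0.206); φ = arcsin(p_z) ≈ 11.90°, λ = atan2(p_y, p_x) ≈ 70.30°.

≈ lat 11.9°, lon 70.3°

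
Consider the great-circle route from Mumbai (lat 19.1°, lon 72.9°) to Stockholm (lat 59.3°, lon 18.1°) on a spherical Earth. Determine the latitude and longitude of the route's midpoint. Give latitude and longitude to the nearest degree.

From cos δ = sin φ₁ sin φ₂ + cos φ₁ cos φ₂ cos Δλ, the central angle is δ ≈ 0.977 rad (56.0°).
Interpolate at f = 1/2 with slerp weights a = sin((1−f)δ)/sin δ ≈ 0.566, b = sin(fδ)/sin δ ≈ 0.566.
p = a·p₁ + b·p₂ ≈ (0.432, 0.601, 0.672); φ = arcsin(p_z) ≈ 42.23°, λ = atan2(p_y, p_x) ≈ 54.29°.

≈ lat 42°, lon 54°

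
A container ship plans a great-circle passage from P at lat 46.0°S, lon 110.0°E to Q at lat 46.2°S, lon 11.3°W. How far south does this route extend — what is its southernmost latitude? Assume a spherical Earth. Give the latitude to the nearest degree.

≈ 65°S

The great circle lies in the plane with unit normal n̂ = (p₁ × p₂)/|p₁ × p₂|.
Here n̂_z ≈ -0.427; the vertex latitude is φ_max = arccos|n̂_z| ≈ 64.7°.
Check via Clairaut: cos φ_max = |cos φ₁| · sin C = cos(46.0°)·sin(142.1°) ≈ 0.427, again giving ≈ 64.7°.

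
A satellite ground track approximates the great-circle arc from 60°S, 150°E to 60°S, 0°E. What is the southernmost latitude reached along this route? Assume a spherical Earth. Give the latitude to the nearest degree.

The great circle lies in the plane with unit normal n̂ = (p₁ × p₂)/|p₁ × p₂|.
Here n̂_z ≈ -0.148; the vertex latitude is φ_max = arccos|n̂_z| ≈ 81.5°.

≈ 82°S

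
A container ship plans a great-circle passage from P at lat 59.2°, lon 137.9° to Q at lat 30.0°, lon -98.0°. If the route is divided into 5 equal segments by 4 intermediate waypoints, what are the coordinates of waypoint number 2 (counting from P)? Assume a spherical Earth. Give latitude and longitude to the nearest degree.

≈ lat 66°, lon -150°

From cos δ = sin φ₁ sin φ₂ + cos φ₁ cos φ₂ cos Δλ, the central angle is δ ≈ 1.389 rad (79.6°).
Interpolate at f = 2/5 with slerp weights a = sin((1−f)δ)/sin δ ≈ 0.753, b = sin(fδ)/sin δ ≈ 0.536.
p = a·p₁ + b·p₂ ≈ (-0.351, -0.202, 0.915); φ = arcsin(p_z) ≈ 66.15°, λ = atan2(p_y, p_x) ≈ -150.10°.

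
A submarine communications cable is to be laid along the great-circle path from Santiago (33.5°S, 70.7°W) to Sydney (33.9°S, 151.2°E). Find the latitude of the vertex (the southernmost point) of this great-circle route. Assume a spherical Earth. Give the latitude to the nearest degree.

≈ 62°S

The great circle lies in the plane with unit normal n̂ = (p₁ × p₂)/|p₁ × p₂|.
Here n̂_z ≈ -0.472; the vertex latitude is φ_max = arccos|n̂_z| ≈ 61.8°.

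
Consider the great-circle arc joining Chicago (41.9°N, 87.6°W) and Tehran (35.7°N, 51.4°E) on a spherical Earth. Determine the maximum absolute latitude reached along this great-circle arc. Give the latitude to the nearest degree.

≈ 67°N

The great circle lies in the plane with unit normal n̂ = (p₁ × p₂)/|p₁ × p₂|.
Here n̂_z ≈ +0.397; the vertex latitude is φ_max = arccos|n̂_z| ≈ 66.6°.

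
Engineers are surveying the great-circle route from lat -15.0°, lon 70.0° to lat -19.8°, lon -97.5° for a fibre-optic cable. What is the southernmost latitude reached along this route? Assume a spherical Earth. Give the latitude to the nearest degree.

≈ -71°

The great circle lies in the plane with unit normal n̂ = (p₁ × p₂)/|p₁ × p₂|.
Here n̂_z ≈ -0.328; the vertex latitude is φ_max = arccos|n̂_z| ≈ 70.9°.
Check via Clairaut: cos φ_max = |cos φ₁| · sin C = cos(15.0°)·sin(160.2°) ≈ 0.328, again giving ≈ 70.9°.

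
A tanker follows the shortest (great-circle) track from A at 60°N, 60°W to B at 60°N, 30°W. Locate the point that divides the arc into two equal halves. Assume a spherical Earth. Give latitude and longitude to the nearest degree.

Convert each endpoint to a unit vector on the sphere (x = cos φ cos λ, y = cos φ sin λ, z = sin φ).
The central angle between the endpoints is δ = arccos(p₁·p₂) ≈ 0.260 rad (14.9°).
Interpolate at f = 1/2 with slerp weights a = sin((1−f)δ)/sin δ ≈ 0.504, b = sin(fδ)/sin δ ≈ 0.504.
p = a·p₁ + b·p₂ ≈ (0.344, -0.344, 0.873); φ = arcsin(p_z) ≈ 60.85°, λ = atan2(p_y, p_x) ≈ -45.00°.

≈ 61°N, 45°W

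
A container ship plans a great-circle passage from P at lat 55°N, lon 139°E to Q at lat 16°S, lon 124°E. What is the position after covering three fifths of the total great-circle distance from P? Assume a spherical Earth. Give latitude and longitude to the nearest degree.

≈ lat 13°N, lon 128°E

Write both endpoints as unit vectors p₁, p₂ with components (cos φ cos λ, cos φ sin λ, sin φ).
The central angle between the endpoints is δ = arccos(p₁·p₂) ≈ 1.259 rad (72.1°).
Interpolate at f = 3/5 with slerp weights a = sin((1−f)δ)/sin δ ≈ 0.507, b = sin(fδ)/sin δ ≈ 0.720.
p = a·p₁ + b·p₂ ≈ (-0.607, 0.765, 0.217); φ = arcsin(p_z) ≈ 12.52°, λ = atan2(p_y, p_x) ≈ 128.42°.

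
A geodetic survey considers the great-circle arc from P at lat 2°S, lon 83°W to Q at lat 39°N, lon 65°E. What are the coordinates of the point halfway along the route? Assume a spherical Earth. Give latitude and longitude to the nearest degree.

≈ lat 48°N, lon 33°W

Convert each endpoint to a unit vector on the sphere (x = cos φ cos λ, y = cos φ sin λ, z = sin φ).
The central angle between the endpoints is δ = arccos(p₁·p₂) ≈ 2.319 rad (132.9°).
Interpolate at f = 1/2 with slerp weights a = sin((1−f)δ)/sin δ ≈ 1.251, b = sin(fδ)/sin δ ≈ 1.251.
p = a·p₁ + b·p₂ ≈ (0.563, -0.360, 0.744); φ = arcsin(p_z) ≈ 48.05°, λ = atan2(p_y, p_x) ≈ -32.57°.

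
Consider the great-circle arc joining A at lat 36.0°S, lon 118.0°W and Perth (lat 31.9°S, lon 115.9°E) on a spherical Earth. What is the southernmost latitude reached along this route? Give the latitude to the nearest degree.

≈ 56°S

The great circle lies in the plane with unit normal n̂ = (p₁ × p₂)/|p₁ × p₂|.
Here n̂_z ≈ -0.557; the vertex latitude is φ_max = arccos|n̂_z| ≈ 56.1°.
Check via Clairaut: cos φ_max = |cos φ₁| · sin C = cos(36.0°)·sin(136.4°) ≈ 0.557, again giving ≈ 56.1°.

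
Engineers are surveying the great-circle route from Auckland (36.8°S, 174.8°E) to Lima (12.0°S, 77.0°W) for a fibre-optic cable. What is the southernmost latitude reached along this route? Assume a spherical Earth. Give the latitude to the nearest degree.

≈ 41°S

The great circle lies in the plane with unit normal n̂ = (p₁ × p₂)/|p₁ × p₂|.
Here n̂_z ≈ +0.749; the vertex latitude is φ_max = arccos|n̂_z| ≈ 41.5°.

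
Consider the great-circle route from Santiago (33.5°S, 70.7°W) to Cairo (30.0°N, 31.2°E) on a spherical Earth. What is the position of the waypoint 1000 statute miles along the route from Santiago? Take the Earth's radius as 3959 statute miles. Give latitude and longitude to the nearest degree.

≈ 27°S, 55°W

Convert each endpoint to a unit vector on the sphere (x = cos φ cos λ, y = cos φ sin λ, z = sin φ).
The central angle between the endpoints is δ = arccos(p₁·p₂) ≈ 2.010 rad (115.1°). The total great-circle distance is δ·R ≈ 2.010 × 3959 ≈ 7956 mi, so the target fraction is f = 1000/7956 ≈ 0.126.
Interpolate at f ≈ 0.126 with slerp weights a = sin((1−f)δ)/sin δ ≈ 1.086, b = sin(fδ)/sin δ ≈ 0.276.
p = a·p₁ + b·p₂ ≈ (0.504, -0.731, -0.461); φ = arcsin(p_z) ≈ -27.46°, λ = atan2(p_y, p_x) ≈ -55.41°.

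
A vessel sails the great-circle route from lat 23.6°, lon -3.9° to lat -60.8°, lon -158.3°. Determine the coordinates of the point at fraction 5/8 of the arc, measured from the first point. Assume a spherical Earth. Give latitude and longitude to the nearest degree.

≈ lat -58°, lon -40°

Convert each endpoint to a unit vector on the sphere (x = cos φ cos λ, y = cos φ sin λ, z = sin φ).
The central angle between the endpoints is δ = arccos(p₁·p₂) ≈ 2.423 rad (138.8°).
Interpolate at f = 5/8 with slerp weights a = sin((1−f)δ)/sin δ ≈ 1.198, b = sin(fδ)/sin δ ≈ 1.516.
p = a·p₁ + b·p₂ ≈ (0.408, -0.348, -0.844); φ = arcsin(p_z) ≈ -57.58°, λ = atan2(p_y, p_x) ≈ -40.50°.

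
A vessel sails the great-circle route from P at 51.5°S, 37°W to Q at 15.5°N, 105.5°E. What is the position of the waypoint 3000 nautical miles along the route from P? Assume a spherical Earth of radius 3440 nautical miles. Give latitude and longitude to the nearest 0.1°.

≈ 51.8°S, 48.8°E

From cos δ = sin φ₁ sin φ₂ + cos φ₁ cos φ₂ cos Δλ, the central angle is δ ≈ 2.325 rad (133.2°). The total great-circle distance is δ·R ≈ 2.325 × 3440 ≈ 8000 nmi, so the target fraction is f = 3000/8000 ≈ 0.375.
Interpolate at f ≈ 0.375 with slerp weights a = sin((1−f)δ)/sin δ ≈ 1.363, b = sin(fδ)/sin δ ≈ 1.051.
p = a·p₁ + b·p₂ ≈ (0.407, 0.465, -0.786); φ = arcsin(p_z) ≈ -51.81°, λ = atan2(p_y, p_x) ≈ 48.81°.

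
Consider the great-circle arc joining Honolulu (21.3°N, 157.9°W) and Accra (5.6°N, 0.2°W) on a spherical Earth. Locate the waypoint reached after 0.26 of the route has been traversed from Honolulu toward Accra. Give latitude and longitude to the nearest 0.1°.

Convert each endpoint to a unit vector on the sphere (x = cos φ cos λ, y = cos φ sin λ, z = sin φ).
The central angle between the endpoints is δ = arccos(p₁·p₂) ≈ 2.536 rad (145.3°).
Interpolate at f = 0.26 with slerp weights a = sin((1−f)δ)/sin δ ≈ 1.676, b = sin(fδ)/sin δ ≈ 1.077.
p = a·p₁ + b·p₂ ≈ (-0.375, -0.591, 0.714); φ = arcsin(p_z) ≈ 45.56°, λ = atan2(p_y, p_x) ≈ -122.38°.

≈ 45.6°N, 122.4°W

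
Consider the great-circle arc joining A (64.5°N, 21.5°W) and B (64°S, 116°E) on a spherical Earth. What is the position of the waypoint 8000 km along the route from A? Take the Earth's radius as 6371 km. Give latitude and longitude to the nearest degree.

≈ (9°N, 45°E)

The haversine formula gives a central angle δ ≈ 2.825 rad (161.9°) between the endpoints. The total great-circle distance is δ·R ≈ 2.825 × 6371 ≈ 18000 km, so the target fraction is f = 8000/18000 ≈ 0.444.
Interpolate at f ≈ 0.444 with slerp weights a = sin((1−f)δ)/sin δ ≈ 3.214, b = sin(fδ)/sin δ ≈ 3.056.
p = a·p₁ + b·p₂ ≈ (0.700, 0.697, 0.154); φ = arcsin(p_z) ≈ 8.88°, λ = atan2(p_y, p_x) ≈ 44.87°.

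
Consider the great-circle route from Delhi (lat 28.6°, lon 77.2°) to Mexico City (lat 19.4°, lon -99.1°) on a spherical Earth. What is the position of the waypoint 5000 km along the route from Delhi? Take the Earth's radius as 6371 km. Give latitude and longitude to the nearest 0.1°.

≈ lat 73.2°, lon 65.7°

Convert each endpoint to a unit vector on the sphere (x = cos φ cos λ, y = cos φ sin λ, z = sin φ).
The central angle between the endpoints is δ = arccos(p₁·p₂) ≈ 2.302 rad (131.9°). The total great-circle distance is δ·R ≈ 2.302 × 6371 ≈ 14663 km, so the target fraction is f = 5000/14663 ≈ 0.341.
Interpolate at f ≈ 0.341 with slerp weights a = sin((1−f)δ)/sin δ ≈ 1.341, b = sin(fδ)/sin δ ≈ 0.949.
p = a·p₁ + b·p₂ ≈ (0.119, 0.264, 0.957); φ = arcsin(p_z) ≈ 73.15°, λ = atan2(p_y, p_x) ≈ 65.71°.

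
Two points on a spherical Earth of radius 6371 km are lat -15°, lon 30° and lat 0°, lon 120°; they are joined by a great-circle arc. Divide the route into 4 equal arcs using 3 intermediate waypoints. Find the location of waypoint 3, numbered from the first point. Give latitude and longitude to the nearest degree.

≈ lat -6°, lon 98°

The haversine formula gives a central angle δ ≈ 1.571 rad (90.0°) between the endpoints.
Interpolate at f = 3/4 with slerp weights a = sin((1−f)δ)/sin δ ≈ 0.383, b = sin(fδ)/sin δ ≈ 0.924.
p = a·p₁ + b·p₂ ≈ (-0.142, 0.985, -0.099); φ = arcsin(p_z) ≈ -5.68°, λ = atan2(p_y, p_x) ≈ 98.19°.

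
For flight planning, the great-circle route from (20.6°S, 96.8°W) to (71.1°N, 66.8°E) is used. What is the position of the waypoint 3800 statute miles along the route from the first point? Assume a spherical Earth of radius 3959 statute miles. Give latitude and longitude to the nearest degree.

The haversine formula gives a central angle δ ≈ 2.244 rad (128.6°) between the endpoints. The total great-circle distance is δ·R ≈ 2.244 × 3959 ≈ 8885 mi, so the target fraction is f = 3800/8885 ≈ 0.428.
Interpolate at f ≈ 0.428 with slerp weights a = sin((1−f)δ)/sin δ ≈ 1.227, b = sin(fδ)/sin δ ≈ 1.048.
p = a·p₁ + b·p₂ ≈ (-0.002, -0.829, 0.560); φ = arcsin(p_z) ≈ 34.03°, λ = atan2(p_y, p_x) ≈ -90.16°.

≈ (34°N, 90°W)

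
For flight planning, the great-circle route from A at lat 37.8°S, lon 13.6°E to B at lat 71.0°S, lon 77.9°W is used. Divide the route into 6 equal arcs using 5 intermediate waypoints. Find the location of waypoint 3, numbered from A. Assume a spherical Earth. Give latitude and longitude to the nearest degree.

≈ lat 61°S, lon 9°W

Convert each endpoint to a unit vector on the sphere (x = cos φ cos λ, y = cos φ sin λ, z = sin φ).
The central angle between the endpoints is δ = arccos(p₁·p₂) ≈ 0.961 rad (55.1°).
Interpolate at f = 3/6 with slerp weights a = sin((1−f)δ)/sin δ ≈ 0.564, b = sin(fδ)/sin δ ≈ 0.564.
p = a·p₁ + b·p₂ ≈ (0.472, -0.075, -0.879); φ = arcsin(p_z) ≈ -61.49°, λ = atan2(p_y, p_x) ≈ -9.01°.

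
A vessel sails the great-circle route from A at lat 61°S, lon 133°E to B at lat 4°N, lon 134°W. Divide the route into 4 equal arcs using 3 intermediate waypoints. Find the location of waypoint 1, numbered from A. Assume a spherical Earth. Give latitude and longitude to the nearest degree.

≈ lat 53°S, lon 175°E

Write both endpoints as unit vectors p₁, p₂ with components (cos φ cos λ, cos φ sin λ, sin φ).
The central angle between the endpoints is δ = arccos(p₁·p₂) ≈ 1.657 rad (95.0°).
Interpolate at f = 1/4 with slerp weights a = sin((1−f)δ)/sin δ ≈ 0.950, b = sin(fδ)/sin δ ≈ 0.404.
p = a·p₁ + b·p₂ ≈ (-0.594, 0.047, -0.803); φ = arcsin(p_z) ≈ -53.41°, λ = atan2(p_y, p_x) ≈ 175.48°.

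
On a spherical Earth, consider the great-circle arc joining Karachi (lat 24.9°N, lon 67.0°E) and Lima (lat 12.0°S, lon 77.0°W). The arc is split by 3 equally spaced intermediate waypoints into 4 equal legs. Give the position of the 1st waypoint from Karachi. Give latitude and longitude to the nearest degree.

≈ lat 28°N, lon 27°E

The haversine formula gives a central angle δ ≈ 2.507 rad (143.6°) between the endpoints.
Interpolate at f = 1/4 with slerp weights a = sin((1−f)δ)/sin δ ≈ 1.607, b = sin(fδ)/sin δ ≈ 0.989.
p = a·p₁ + b·p₂ ≈ (0.787, 0.399, 0.471); φ = arcsin(p_z) ≈ 28.08°, λ = atan2(p_y, p_x) ≈ 26.86°.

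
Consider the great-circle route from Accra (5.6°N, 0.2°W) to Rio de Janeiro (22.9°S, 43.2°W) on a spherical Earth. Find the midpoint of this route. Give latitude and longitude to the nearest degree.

From cos δ = sin φ₁ sin φ₂ + cos φ₁ cos φ₂ cos Δλ, the central angle is δ ≈ 0.886 rad (50.8°).
Interpolate at f = 1/2 with slerp weights a = sin((1−f)δ)/sin δ ≈ 0.553, b = sin(fδ)/sin δ ≈ 0.553.
p = a·p₁ + b·p₂ ≈ (0.922, -0.351, -0.161); φ = arcsin(p_z) ≈ -9.28°, λ = atan2(p_y, p_x) ≈ -20.83°.

≈ 9°S, 21°W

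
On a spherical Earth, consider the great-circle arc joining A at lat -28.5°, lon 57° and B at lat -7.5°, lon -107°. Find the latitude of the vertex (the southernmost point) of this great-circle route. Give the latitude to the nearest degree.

≈ -68°

The great circle lies in the plane with unit normal n̂ = (p₁ × p₂)/|p₁ × p₂|.
Here n̂_z ≈ -0.380; the vertex latitude is φ_max = arccos|n̂_z| ≈ 67.7°.
Check via Clairaut: cos φ_max = |cos φ₁| · sin C = cos(28.5°)·sin(154.4°) ≈ 0.380, again giving ≈ 67.7°.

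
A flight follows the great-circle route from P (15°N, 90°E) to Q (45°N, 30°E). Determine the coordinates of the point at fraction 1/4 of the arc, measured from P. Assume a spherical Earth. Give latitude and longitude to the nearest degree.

Write both endpoints as unit vectors p₁, p₂ with components (cos φ cos λ, cos φ sin λ, sin φ).
The central angle between the endpoints is δ = arccos(p₁·p₂) ≈ 1.019 rad (58.4°).
Interpolate at f = 1/4 with slerp weights a = sin((1−f)δ)/sin δ ≈ 0.813, b = sin(fδ)/sin δ ≈ 0.296.
p = a·p₁ + b·p₂ ≈ (0.181, 0.889, 0.420); φ = arcsin(p_z) ≈ 24.80°, λ = atan2(p_y, p_x) ≈ 78.49°.

≈ (25°N, 78°E)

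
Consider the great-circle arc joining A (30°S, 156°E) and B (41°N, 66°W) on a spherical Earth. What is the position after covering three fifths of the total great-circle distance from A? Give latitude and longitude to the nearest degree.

≈ (24°N, 133°W)

Write both endpoints as unit vectors p₁, p₂ with components (cos φ cos λ, cos φ sin λ, sin φ).
The central angle between the endpoints is δ = arccos(p₁·p₂) ≈ 2.521 rad (144.5°).
Interpolate at f = 3/5 with slerp weights a = sin((1−f)δ)/sin δ ≈ 1.456, b = sin(fδ)/sin δ ≈ 1.718.
p = a·p₁ + b·p₂ ≈ (-0.624, -0.671, 0.399); φ = arcsin(p_z) ≈ 23.52°, λ = atan2(p_y, p_x) ≈ -132.92°.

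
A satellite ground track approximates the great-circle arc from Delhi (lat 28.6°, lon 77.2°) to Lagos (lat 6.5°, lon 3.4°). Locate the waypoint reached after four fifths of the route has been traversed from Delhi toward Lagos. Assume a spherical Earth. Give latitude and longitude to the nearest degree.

≈ lat 13°, lon 17°

From cos δ = sin φ₁ sin φ₂ + cos φ₁ cos φ₂ cos Δλ, the central angle is δ ≈ 1.269 rad (72.7°).
Interpolate at f = 4/5 with slerp weights a = sin((1−f)δ)/sin δ ≈ 0.263, b = sin(fδ)/sin δ ≈ 0.890.
p = a·p₁ + b·p₂ ≈ (0.934, 0.278, 0.227); φ = arcsin(p_z) ≈ 13.10°, λ = atan2(p_y, p_x) ≈ 16.56°.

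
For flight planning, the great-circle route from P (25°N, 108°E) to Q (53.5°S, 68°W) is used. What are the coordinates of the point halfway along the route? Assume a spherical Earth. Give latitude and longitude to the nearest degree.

Convert each endpoint to a unit vector on the sphere (x = cos φ cos λ, y = cos φ sin λ, z = sin φ).
The central angle between the endpoints is δ = arccos(p₁·p₂) ≈ 2.641 rad (151.3°).
Interpolate at f = 1/2 with slerp weights a = sin((1−f)δ)/sin δ ≈ 2.020, b = sin(fδ)/sin δ ≈ 2.020.
p = a·p₁ + b·p₂ ≈ (-0.116, 0.627, -0.770); φ = arcsin(p_z) ≈ -50.37°, λ = atan2(p_y, p_x) ≈ 100.45°.

≈ (50°S, 100°E)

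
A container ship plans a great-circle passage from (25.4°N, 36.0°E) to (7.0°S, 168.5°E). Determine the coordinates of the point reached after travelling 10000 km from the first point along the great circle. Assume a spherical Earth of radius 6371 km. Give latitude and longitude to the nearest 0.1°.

Convert each endpoint to a unit vector on the sphere (x = cos φ cos λ, y = cos φ sin λ, z = sin φ).
The central angle between the endpoints is δ = arccos(p₁·p₂) ≈ 2.289 rad (131.1°). The total great-circle distance is δ·R ≈ 2.289 × 6371 ≈ 14583 km, so the target fraction is f = 10000/14583 ≈ 0.686.
Interpolate at f ≈ 0.686 with slerp weights a = sin((1−f)δ)/sin δ ≈ 0.875, b = sin(fδ)/sin δ ≈ 1.328.
p = a·p₁ + b·p₂ ≈ (-0.652, 0.727, 0.213); φ = arcsin(p_z) ≈ 12.33°, λ = atan2(p_y, p_x) ≈ 131.88°.

≈ (12.3°N, 131.9°E)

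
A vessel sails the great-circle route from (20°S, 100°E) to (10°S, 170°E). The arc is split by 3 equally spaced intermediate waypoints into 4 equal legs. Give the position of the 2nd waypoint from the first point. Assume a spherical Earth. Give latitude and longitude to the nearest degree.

The haversine formula gives a central angle δ ≈ 1.185 rad (67.9°) between the endpoints.
Interpolate at f = 2/4 with slerp weights a = sin((1−f)δ)/sin δ ≈ 0.603, b = sin(fδ)/sin δ ≈ 0.603.
p = a·p₁ + b·p₂ ≈ (-0.683, 0.661, -0.311); φ = arcsin(p_z) ≈ -18.11°, λ = atan2(p_y, p_x) ≈ 135.94°.

≈ (18°S, 136°E)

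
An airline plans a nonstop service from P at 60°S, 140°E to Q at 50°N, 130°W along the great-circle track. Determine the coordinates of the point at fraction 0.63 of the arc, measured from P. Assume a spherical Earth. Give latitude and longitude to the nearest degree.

≈ 8°N, 160°W

From cos δ = sin φ₁ sin φ₂ + cos φ₁ cos φ₂ cos Δλ, the central angle is δ ≈ 2.296 rad (131.6°).
Interpolate at f = 0.63 with slerp weights a = sin((1−f)δ)/sin δ ≈ 1.004, b = sin(fδ)/sin δ ≈ 1.326.
p = a·p₁ + b·p₂ ≈ (-0.932, -0.330, 0.147); φ = arcsin(p_z) ≈ 8.43°, λ = atan2(p_y, p_x) ≈ -160.49°.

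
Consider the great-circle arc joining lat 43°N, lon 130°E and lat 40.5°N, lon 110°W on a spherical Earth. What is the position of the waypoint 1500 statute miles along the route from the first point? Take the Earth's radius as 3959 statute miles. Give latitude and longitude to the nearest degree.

Write both endpoints as unit vectors p₁, p₂ with components (cos φ cos λ, cos φ sin λ, sin φ).
The central angle between the endpoints is δ = arccos(p₁·p₂) ≈ 1.405 rad (80.5°). The total great-circle distance is δ·R ≈ 1.405 × 3959 ≈ 5563 mi, so the target fraction is f = 1500/5563 ≈ 0.270.
Interpolate at f ≈ 0.270 with slerp weights a = sin((1−f)δ)/sin δ ≈ 0.867, b = sin(fδ)/sin δ ≈ 0.375.
p = a·p₁ + b·p₂ ≈ (-0.505, 0.218, 0.835); φ = arcsin(p_z) ≈ 56.62°, λ = atan2(p_y, p_x) ≈ 156.67°.

≈ lat 57°N, lon 157°E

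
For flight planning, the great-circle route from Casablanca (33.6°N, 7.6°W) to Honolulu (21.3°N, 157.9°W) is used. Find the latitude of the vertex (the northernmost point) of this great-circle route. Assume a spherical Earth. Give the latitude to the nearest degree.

The great circle lies in the plane with unit normal n̂ = (p₁ × p₂)/|p₁ × p₂|.
Here n̂_z ≈ -0.436; the vertex latitude is φ_max = arccos|n̂_z| ≈ 64.1°.
Check via Clairaut: cos φ_max = |cos φ₁| · sin C = cos(33.6°)·sin(31.6°) ≈ 0.436, again giving ≈ 64.1°.

≈ 64°N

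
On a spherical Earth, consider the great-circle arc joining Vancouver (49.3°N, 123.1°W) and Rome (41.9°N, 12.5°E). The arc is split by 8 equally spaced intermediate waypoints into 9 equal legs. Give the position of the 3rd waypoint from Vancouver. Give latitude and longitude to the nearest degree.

≈ (68°N, 84°W)

Write both endpoints as unit vectors p₁, p₂ with components (cos φ cos λ, cos φ sin λ, sin φ).
The central angle between the endpoints is δ = arccos(p₁·p₂) ≈ 1.411 rad (80.8°).
Interpolate at f = 3/9 with slerp weights a = sin((1−f)δ)/sin δ ≈ 0.818, b = sin(fδ)/sin δ ≈ 0.459.
p = a·p₁ + b·p₂ ≈ (0.042, -0.373, 0.927); φ = arcsin(p_z) ≈ 67.95°, λ = atan2(p_y, p_x) ≈ -83.56°.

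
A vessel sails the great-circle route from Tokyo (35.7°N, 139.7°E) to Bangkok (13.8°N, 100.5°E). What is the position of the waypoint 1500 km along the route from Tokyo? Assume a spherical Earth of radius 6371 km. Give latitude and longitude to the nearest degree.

Write both endpoints as unit vectors p₁, p₂ with components (cos φ cos λ, cos φ sin λ, sin φ).
The central angle between the endpoints is δ = arccos(p₁·p₂) ≈ 0.722 rad (41.4°). The total great-circle distance is δ·R ≈ 0.722 × 6371 ≈ 4601 km, so the target fraction is f = 1500/4601 ≈ 0.326.
Interpolate at f ≈ 0.326 with slerp weights a = sin((1−f)δ)/sin δ ≈ 0.708, b = sin(fδ)/sin δ ≈ 0.353.
p = a·p₁ + b·p₂ ≈ (-0.501, 0.709, 0.497); φ = arcsin(p_z) ≈ 29.81°, λ = atan2(p_y, p_x) ≈ 125.24°.

≈ 30°N, 125°E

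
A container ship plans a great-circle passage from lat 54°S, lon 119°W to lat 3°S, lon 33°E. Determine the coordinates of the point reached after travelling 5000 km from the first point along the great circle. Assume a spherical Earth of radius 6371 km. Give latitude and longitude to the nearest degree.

≈ lat 67°S, lon 19°W

From cos δ = sin φ₁ sin φ₂ + cos φ₁ cos φ₂ cos Δλ, the central angle is δ ≈ 2.067 rad (118.4°). The total great-circle distance is δ·R ≈ 2.067 × 6371 ≈ 13168 km, so the target fraction is f = 5000/13168 ≈ 0.380.
Interpolate at f ≈ 0.380 with slerp weights a = sin((1−f)δ)/sin δ ≈ 1.090, b = sin(fδ)/sin δ ≈ 0.804.
p = a·p₁ + b·p₂ ≈ (0.362, -0.123, -0.924); φ = arcsin(p_z) ≈ -67.49°, λ = atan2(p_y, p_x) ≈ -18.79°.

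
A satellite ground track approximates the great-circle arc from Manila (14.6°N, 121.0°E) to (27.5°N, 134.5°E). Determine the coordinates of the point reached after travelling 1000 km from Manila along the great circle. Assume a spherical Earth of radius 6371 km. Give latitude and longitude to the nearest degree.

Write both endpoints as unit vectors p₁, p₂ with components (cos φ cos λ, cos φ sin λ, sin φ).
The central angle between the endpoints is δ = arccos(p₁·p₂) ≈ 0.314 rad (18.0°). The total great-circle distance is δ·R ≈ 0.314 × 6371 ≈ 2002 km, so the target fraction is f = 1000/2002 ≈ 0.500.
Interpolate at f ≈ 0.500 with slerp weights a = sin((1−f)δ)/sin δ ≈ 0.507, b = sin(fδ)/sin δ ≈ 0.506.
p = a·p₁ + b·p₂ ≈ (-0.567, 0.740, 0.361); φ = arcsin(p_z) ≈ 21.18°, λ = atan2(p_y, p_x) ≈ 127.45°.

≈ (21°N, 127°E)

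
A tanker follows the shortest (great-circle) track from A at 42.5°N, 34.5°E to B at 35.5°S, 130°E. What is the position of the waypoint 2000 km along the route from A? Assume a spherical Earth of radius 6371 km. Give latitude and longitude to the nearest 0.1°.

≈ 33.2°N, 54.1°E

The haversine formula gives a central angle δ ≈ 2.037 rad (116.7°) between the endpoints. The total great-circle distance is δ·R ≈ 2.037 × 6371 ≈ 12980 km, so the target fraction is f = 2000/12980 ≈ 0.154.
Interpolate at f ≈ 0.154 with slerp weights a = sin((1−f)δ)/sin δ ≈ 1.107, b = sin(fδ)/sin δ ≈ 0.346.
p = a·p₁ + b·p₂ ≈ (0.491, 0.678, 0.547); φ = arcsin(p_z) ≈ 33.15°, λ = atan2(p_y, p_x) ≈ 54.05°.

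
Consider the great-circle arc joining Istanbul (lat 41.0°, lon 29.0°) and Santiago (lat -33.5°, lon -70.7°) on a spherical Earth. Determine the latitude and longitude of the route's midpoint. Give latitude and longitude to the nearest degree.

Convert each endpoint to a unit vector on the sphere (x = cos φ cos λ, y = cos φ sin λ, z = sin φ).
The central angle between the endpoints is δ = arccos(p₁·p₂) ≈ 2.058 rad (117.9°).
Interpolate at f = 1/2 with slerp weights a = sin((1−f)δ)/sin δ ≈ 0.970, b = sin(fδ)/sin δ ≈ 0.970.
p = a·p₁ + b·p₂ ≈ (0.907, -0.408, 0.101); φ = arcsin(p_z) ≈ 5.79°, λ = atan2(p_y, p_x) ≈ -24.23°.

≈ lat 6°, lon -24°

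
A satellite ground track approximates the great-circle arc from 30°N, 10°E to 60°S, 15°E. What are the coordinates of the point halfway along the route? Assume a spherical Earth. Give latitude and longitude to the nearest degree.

≈ 15°S, 12°E

Convert each endpoint to a unit vector on the sphere (x = cos φ cos λ, y = cos φ sin λ, z = sin φ).
The central angle between the endpoints is δ = arccos(p₁·p₂) ≈ 1.572 rad (90.1°).
Interpolate at f = 1/2 with slerp weights a = sin((1−f)δ)/sin δ ≈ 0.708, b = sin(fδ)/sin δ ≈ 0.708.
p = a·p₁ + b·p₂ ≈ (0.945, 0.198, -0.259); φ = arcsin(p_z) ≈ -15.01°, λ = atan2(p_y, p_x) ≈ 11.83°.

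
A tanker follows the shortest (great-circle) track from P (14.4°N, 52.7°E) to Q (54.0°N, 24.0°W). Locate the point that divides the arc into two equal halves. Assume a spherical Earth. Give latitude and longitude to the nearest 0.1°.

Write both endpoints as unit vectors p₁, p₂ with components (cos φ cos λ, cos φ sin λ, sin φ).
The central angle between the endpoints is δ = arccos(p₁·p₂) ≈ 1.232 rad (70.6°).
Interpolate at f = 1/2 with slerp weights a = sin((1−f)δ)/sin δ ≈ 0.613, b = sin(fδ)/sin δ ≈ 0.613.
p = a·p₁ + b·p₂ ≈ (0.689, 0.326, 0.648); φ = arcsin(p_z) ≈ 40.39°, λ = atan2(p_y, p_x) ≈ 25.31°.

≈ (40.4°N, 25.3°E)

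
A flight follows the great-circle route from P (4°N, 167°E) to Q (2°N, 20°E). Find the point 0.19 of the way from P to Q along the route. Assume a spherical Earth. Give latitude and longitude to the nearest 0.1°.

Write both endpoints as unit vectors p₁, p₂ with components (cos φ cos λ, cos φ sin λ, sin φ).
The central angle between the endpoints is δ = arccos(p₁·p₂) ≈ 2.557 rad (146.5°).
Interpolate at f = 0.19 with slerp weights a = sin((1−f)δ)/sin δ ≈ 1.589, b = sin(fδ)/sin δ ≈ 0.845.
p = a·p₁ + b·p₂ ≈ (-0.751, 0.646, 0.140); φ = arcsin(p_z) ≈ 8.07°, λ = atan2(p_y, p_x) ≈ 139.31°.

≈ (8.1°N, 139.3°E)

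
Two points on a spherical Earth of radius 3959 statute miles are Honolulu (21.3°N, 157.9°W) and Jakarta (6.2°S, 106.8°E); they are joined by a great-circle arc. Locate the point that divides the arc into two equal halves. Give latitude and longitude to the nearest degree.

≈ 11°N, 152°E

Write both endpoints as unit vectors p₁, p₂ with components (cos φ cos λ, cos φ sin λ, sin φ).
The central angle between the endpoints is δ = arccos(p₁·p₂) ≈ 1.696 rad (97.2°).
Interpolate at f = 1/2 with slerp weights a = sin((1−f)δ)/sin δ ≈ 0.756, b = sin(fδ)/sin δ ≈ 0.756.
p = a·p₁ + b·p₂ ≈ (-0.870, 0.454, 0.193); φ = arcsin(p_z) ≈ 11.12°, λ = atan2(p_y, p_x) ≈ 152.41°.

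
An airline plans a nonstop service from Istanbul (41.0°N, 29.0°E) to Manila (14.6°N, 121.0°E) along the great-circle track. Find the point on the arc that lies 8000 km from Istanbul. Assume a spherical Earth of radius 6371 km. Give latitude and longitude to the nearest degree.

≈ 21°N, 113°E

The haversine formula gives a central angle δ ≈ 1.430 rad (82.0°) between the endpoints. The total great-circle distance is δ·R ≈ 1.430 × 6371 ≈ 9113 km, so the target fraction is f = 8000/9113 ≈ 0.878.
Interpolate at f ≈ 0.878 with slerp weights a = sin((1−f)δ)/sin δ ≈ 0.176, b = sin(fδ)/sin δ ≈ 0.960.
p = a·p₁ + b·p₂ ≈ (-0.363, 0.861, 0.357); φ = arcsin(p_z) ≈ 20.93°, λ = atan2(p_y, p_x) ≈ 112.85°.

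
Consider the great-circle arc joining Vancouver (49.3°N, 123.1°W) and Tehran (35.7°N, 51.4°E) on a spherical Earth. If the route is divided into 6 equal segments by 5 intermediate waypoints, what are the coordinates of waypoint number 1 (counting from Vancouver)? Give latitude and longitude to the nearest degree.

The haversine formula gives a central angle δ ≈ 1.656 rad (94.9°) between the endpoints.
Interpolate at f = 1/6 with slerp weights a = sin((1−f)δ)/sin δ ≈ 0.985, b = sin(fδ)/sin δ ≈ 0.273.
p = a·p₁ + b·p₂ ≈ (-0.212, -0.365, 0.907); φ = arcsin(p_z) ≈ 65.04°, λ = atan2(p_y, p_x) ≈ -120.21°.

≈ 65°N, 120°W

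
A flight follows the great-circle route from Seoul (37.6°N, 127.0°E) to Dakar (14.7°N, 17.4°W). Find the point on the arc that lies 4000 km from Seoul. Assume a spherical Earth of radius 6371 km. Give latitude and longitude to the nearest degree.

Write both endpoints as unit vectors p₁, p₂ with components (cos φ cos λ, cos φ sin λ, sin φ).
The central angle between the endpoints is δ = arccos(p₁·p₂) ≈ 2.058 rad (117.9°). The total great-circle distance is δ·R ≈ 2.058 × 6371 ≈ 13113 km, so the target fraction is f = 4000/13113 ≈ 0.305.
Interpolate at f ≈ 0.305 with slerp weights a = sin((1−f)δ)/sin δ ≈ 1.121, b = sin(fδ)/sin δ ≈ 0.665.
p = a·p₁ + b·p₂ ≈ (0.079, 0.517, 0.852); φ = arcsin(p_z) ≈ 58.48°, λ = atan2(p_y, p_x) ≈ 81.28°.

≈ 58°N, 81°E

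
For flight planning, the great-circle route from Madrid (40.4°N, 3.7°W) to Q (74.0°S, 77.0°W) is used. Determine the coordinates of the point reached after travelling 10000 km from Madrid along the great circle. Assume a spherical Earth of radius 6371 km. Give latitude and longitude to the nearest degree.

Write both endpoints as unit vectors p₁, p₂ with components (cos φ cos λ, cos φ sin λ, sin φ).
The central angle between the endpoints is δ = arccos(p₁·p₂) ≈ 2.168 rad (124.2°). The total great-circle distance is δ·R ≈ 2.168 × 6371 ≈ 13815 km, so the target fraction is f = 10000/13815 ≈ 0.724.
Interpolate at f ≈ 0.724 with slerp weights a = sin((1−f)δ)/sin δ ≈ 0.682, b = sin(fδ)/sin δ ≈ 1.210.
p = a·p₁ + b·p₂ ≈ (0.593, -0.358, -0.721); φ = arcsin(p_z) ≈ -46.13°, λ = atan2(p_y, p_x) ≈ -31.14°.

≈ (46°S, 31°W)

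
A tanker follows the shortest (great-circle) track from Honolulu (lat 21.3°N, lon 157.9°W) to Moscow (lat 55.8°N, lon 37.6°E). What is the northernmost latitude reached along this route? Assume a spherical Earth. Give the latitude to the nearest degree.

The great circle lies in the plane with unit normal n̂ = (p₁ × p₂)/|p₁ × p₂|.
Here n̂_z ≈ -0.143; the vertex latitude is φ_max = arccos|n̂_z| ≈ 81.8°.

≈ 82°N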